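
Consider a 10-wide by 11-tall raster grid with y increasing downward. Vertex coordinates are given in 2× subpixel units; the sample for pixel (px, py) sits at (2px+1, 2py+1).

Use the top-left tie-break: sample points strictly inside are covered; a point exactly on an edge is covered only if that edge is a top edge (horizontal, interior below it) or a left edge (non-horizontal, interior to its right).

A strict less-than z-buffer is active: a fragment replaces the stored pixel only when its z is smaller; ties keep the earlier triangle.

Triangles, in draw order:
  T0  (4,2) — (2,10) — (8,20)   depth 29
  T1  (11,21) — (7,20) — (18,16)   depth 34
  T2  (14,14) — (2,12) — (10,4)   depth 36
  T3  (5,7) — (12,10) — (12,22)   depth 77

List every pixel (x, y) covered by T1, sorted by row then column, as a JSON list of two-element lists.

T0:
  2·area = 68  (B↔C swapped to make it positive)
  edge (4, 2)→(8, 20): d=(4,18) right/bottom  bias=-1
  edge (8, 20)→(2, 10): d=(-6,-10) top-left  bias=+0
  edge (2, 10)→(4, 2): d=(2,-8) top-left  bias=+0
    (1,3)@(3, 7): e=[38,28,2] → █
    (2,3)@(5, 7): e=[2,48,18] → █
    (3,3)@(7, 7): e=[-34,68,34] → ·
    (1,4)@(3, 9): e=[46,16,6] → █
    (3,4)@(7, 9): e=[-26,56,38] → ·
    (1,5)@(3, 11): e=[54,4,10] → █
    (3,5)@(7, 11): e=[-18,44,42] → ·
    (1,6)@(3, 13): e=[62,-8,14] → ·
    (2,6)@(5, 13): e=[26,12,30] → █
    (3,6)@(7, 13): e=[-10,32,46] → ·
    (2,7)@(5, 15): e=[34,0,34] → █  [on edge]
    (3,7)@(7, 15): e=[-2,20,50] → ·
  covered (9 px):
    · · · · · · · · · ·
    · · · · · · · · · ·
    · · · · · · · · · ·
    · █ █ · · · · · · ·
    · █ █ · · · · · · ·
    · █ █ · · · · · · ·
    · · █ · · · · · · ·
    · · █ · · · · · · ·
    · · · █ · · · · · ·
    · · · · · · · · · ·
    · · · · · · · · · ·
T1:
  2·area = 27
  edge (11, 21)→(7, 20): d=(-4,-1) top-left  bias=+0
  edge (7, 20)→(18, 16): d=(11,-4) top-left  bias=+0
  edge (18, 16)→(11, 21): d=(-7,5) right/bottom  bias=-1
    (1,9)@(3, 19): e=[0,-27,54] → ·  [on edge]
    (5,9)@(11, 19): e=[8,5,14] → █
    (6,9)@(13, 19): e=[10,13,4] → █
    (7,9)@(15, 19): e=[12,21,-6] → ·
    (5,10)@(11, 21): e=[0,27,0] → ·  [on edge]
    (6,10)@(13, 21): e=[2,35,-10] → ·
  covered (2 px):
    · · · · · · · · · ·
    · · · · · · · · · ·
    · · · · · · · · · ·
    · · · · · · · · · ·
    · · · · · · · · · ·
    · · · · · · · · · ·
    · · · · · · · · · ·
    · · · · · · · · · ·
    · · · · · · · · · ·
    · · · · · █ █ · · ·
    · · · · · · · · · ·
T2:
  2·area = 112
  edge (14, 14)→(2, 12): d=(-12,-2) top-left  bias=+0
  edge (2, 12)→(10, 4): d=(8,-8) top-left  bias=+0
  edge (10, 4)→(14, 14): d=(4,10) right/bottom  bias=-1
    (6,0)@(13, 1): e=[154,0,-42] → ·  [on edge]
    (5,1)@(11, 3): e=[126,0,-14] → ·  [on edge]
    (4,2)@(9, 5): e=[98,0,14] → █  [on edge]
    (5,2)@(11, 5): e=[102,16,-6] → ·
    (3,3)@(7, 7): e=[70,0,42] → █  [on edge]
    (5,3)@(11, 7): e=[78,32,2] → █
    (6,3)@(13, 7): e=[82,48,-18] → ·
    (2,4)@(5, 9): e=[42,0,70] → █  [on edge]
    (6,4)@(13, 9): e=[58,64,-10] → ·
    (1,5)@(3, 11): e=[14,0,98] → █  [on edge]
    (6,5)@(13, 11): e=[34,80,-2] → ·
    (0,6)@(1, 13): e=[-14,0,126] → ·  [on edge]
  covered (16 px):
    · · · · · · · · · ·
    · · · · · · · · · ·
    · · · · █ · · · · ·
    · · · █ █ █ · · · ·
    · · █ █ █ █ · · · ·
    · █ █ █ █ █ · · · ·
    · · · · █ █ █ · · ·
    · · · · · · · · · ·
    · · · · · · · · · ·
    · · · · · · · · · ·
    · · · · · · · · · ·
T3:
  2·area = 84
  edge (5, 7)→(12, 10): d=(7,3) right/bottom  bias=-1
  edge (12, 10)→(12, 22): d=(0,12) right/bottom  bias=-1
  edge (12, 22)→(5, 7): d=(-7,-15) top-left  bias=+0
    (2,3)@(5, 7): e=[0,84,0] → ·  [on edge]
    (3,4)@(7, 9): e=[8,60,16] → █
    (4,4)@(9, 9): e=[2,36,46] → █
    (5,4)@(11, 9): e=[-4,12,76] → ·
    (3,5)@(7, 11): e=[22,60,2] → █
    (5,5)@(11, 11): e=[10,12,62] → █
    (6,5)@(13, 11): e=[4,-12,92] → ·
    (3,6)@(7, 13): e=[36,60,-12] → ·
    (4,6)@(9, 13): e=[30,36,18] → █
    (6,6)@(13, 13): e=[18,-12,78] → ·
    (9,6)@(19, 13): e=[0,-84,168] → ·  [on edge]
    (4,7)@(9, 15): e=[44,36,4] → █
  covered (11 px):
    · · · · · · · · · ·
    · · · · · · · · · ·
    · · · · · · · · · ·
    · · · · · · · · · ·
    · · · █ █ · · · · ·
    · · · █ █ █ · · · ·
    · · · · █ █ · · · ·
    · · · · █ █ · · · ·
    · · · · · █ · · · ·
    · · · · · █ · · · ·
    · · · · · · · · · ·

Result: [[5,9],[6,9]]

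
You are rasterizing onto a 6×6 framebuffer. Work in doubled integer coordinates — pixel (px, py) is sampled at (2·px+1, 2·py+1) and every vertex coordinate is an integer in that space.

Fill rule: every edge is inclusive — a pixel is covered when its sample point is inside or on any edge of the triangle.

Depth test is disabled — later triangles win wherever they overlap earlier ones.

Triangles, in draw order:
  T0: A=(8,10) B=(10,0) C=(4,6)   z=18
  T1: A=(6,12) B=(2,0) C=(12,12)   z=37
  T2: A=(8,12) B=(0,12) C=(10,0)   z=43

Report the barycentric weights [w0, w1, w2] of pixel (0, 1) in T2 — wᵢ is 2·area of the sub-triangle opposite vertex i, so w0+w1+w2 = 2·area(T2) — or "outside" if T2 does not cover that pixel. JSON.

T0:
  2·area = 48  (B↔C swapped to make it positive)
  edge (8, 10)→(4, 6): d=(-4,-4) inclusive
  edge (4, 6)→(10, 0): d=(6,-6) inclusive
  edge (10, 0)→(8, 10): d=(-2,10) inclusive
    (4,0)@(9, 1): e=[40,0,8] → #  [on edge]
    (5,0)@(11, 1): e=[48,12,-12] → ·
    (0,1)@(1, 3): e=[0,-36,84] → ·  [on edge]
    (3,1)@(7, 3): e=[24,0,24] → #  [on edge]
    (5,1)@(11, 3): e=[40,24,-16] → ·
    (1,2)@(3, 5): e=[0,-12,60] → ·  [on edge]
    (2,2)@(5, 5): e=[8,0,40] → #  [on edge]
    (4,2)@(9, 5): e=[24,24,0] → #  [on edge]
    (5,2)@(11, 5): e=[32,36,-20] → ·
    (1,3)@(3, 7): e=[-8,0,56] → ·  [on edge]
    (2,3)@(5, 7): e=[0,12,36] → #  [on edge]
    (4,3)@(9, 7): e=[16,36,-4] → ·
    (0,4)@(1, 9): e=[-24,0,72] → ·  [on edge]
    (3,4)@(7, 9): e=[0,36,12] → #  [on edge]
    (4,5)@(9, 11): e=[0,60,-12] → ·  [on edge]
  covered (9 px):
    · · · · # ·
    · · · # # ·
    · · # # # ·
    · · # # · ·
    · · · # · ·
    · · · · · ·
T1:
  2·area = 72
  edge (6, 12)→(2, 0): d=(-4,-12) inclusive
  edge (2, 0)→(12, 12): d=(10,12) inclusive
  edge (12, 12)→(6, 12): d=(-6,0) inclusive
    (1,1)@(3, 3): e=[0,18,54] → #  [on edge]
    (2,1)@(5, 3): e=[24,-6,54] → ·
    (1,2)@(3, 5): e=[-8,38,42] → ·
    (2,2)@(5, 5): e=[16,14,42] → #
    (3,2)@(7, 5): e=[40,-10,42] → ·
    (2,3)@(5, 7): e=[8,34,30] → #
    (3,3)@(7, 7): e=[32,10,30] → #
    (4,3)@(9, 7): e=[56,-14,30] → ·
    (2,4)@(5, 9): e=[0,54,18] → #  [on edge]
    (4,4)@(9, 9): e=[48,6,18] → #
    (5,4)@(11, 9): e=[72,-18,18] → ·
    (2,5)@(5, 11): e=[-8,74,6] → ·
  covered (10 px):
    · · · · · ·
    · # · · · ·
    · · # · · ·
    · · # # · ·
    · · # # # ·
    · · · # # #
T2:
  2·area = 96
  edge (8, 12)→(0, 12): d=(-8,0) inclusive
  edge (0, 12)→(10, 0): d=(10,-12) inclusive
  edge (10, 0)→(8, 12): d=(-2,12) inclusive
    (4,1)@(9, 3): e=[72,18,6] → #
    (5,1)@(11, 3): e=[72,42,-18] → ·
    (3,2)@(7, 5): e=[56,14,26] → #
    (5,2)@(11, 5): e=[56,62,-22] → ·
    (2,3)@(5, 7): e=[40,10,46] → #
    (4,3)@(9, 7): e=[40,58,-2] → ·
    (1,4)@(3, 9): e=[24,6,66] → #
    (4,4)@(9, 9): e=[24,78,-6] → ·
    (0,5)@(1, 11): e=[8,2,86] → #
    (4,5)@(9, 11): e=[8,98,-10] → ·
  covered (12 px):
    · · · · · ·
    · · · · # ·
    · · · # # ·
    · · # # · ·
    · # # # · ·
    # # # # · ·

Answer: "outside"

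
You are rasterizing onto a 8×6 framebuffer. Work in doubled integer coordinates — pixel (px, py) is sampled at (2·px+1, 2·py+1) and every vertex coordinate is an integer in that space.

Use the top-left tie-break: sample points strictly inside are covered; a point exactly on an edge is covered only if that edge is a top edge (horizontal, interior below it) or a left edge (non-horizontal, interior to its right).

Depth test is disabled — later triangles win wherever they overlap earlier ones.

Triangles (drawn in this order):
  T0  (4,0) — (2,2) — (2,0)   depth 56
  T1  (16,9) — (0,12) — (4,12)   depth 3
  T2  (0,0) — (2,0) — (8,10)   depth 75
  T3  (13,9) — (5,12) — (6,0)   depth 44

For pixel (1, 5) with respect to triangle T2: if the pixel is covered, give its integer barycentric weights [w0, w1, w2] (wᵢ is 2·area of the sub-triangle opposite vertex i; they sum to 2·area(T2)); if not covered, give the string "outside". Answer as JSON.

T0:
  2·area = 4
  edge (4, 0)→(2, 2): d=(-2,2) right/bottom  bias=-1
  edge (2, 2)→(2, 0): d=(0,-2) top-left  bias=+0
  edge (2, 0)→(4, 0): d=(2,0) top-left  bias=+0
    (1,0)@(3, 1): e=[0,2,2] → ·  [on edge]
    (0,1)@(1, 3): e=[0,-2,6] → ·  [on edge]
  covered (0 px):
    · · · · · · · ·
    · · · · · · · ·
    · · · · · · · ·
    · · · · · · · ·
    · · · · · · · ·
    · · · · · · · ·
T1:
  2·area = 12  (B↔C swapped to make it positive)
  edge (16, 9)→(4, 12): d=(-12,3) right/bottom  bias=-1
  edge (4, 12)→(0, 12): d=(-4,0) right/bottom  bias=-1
  edge (0, 12)→(16, 9): d=(16,-3) top-left  bias=+0
    (3,5)@(7, 11): e=[3,4,5] → █
    (4,5)@(9, 11): e=[-3,4,11] → ·
  covered (1 px):
    · · · · · · · ·
    · · · · · · · ·
    · · · · · · · ·
    · · · · · · · ·
    · · · · · · · ·
    · · · █ · · · ·
T2:
  2·area = 20
  edge (0, 0)→(2, 0): d=(2,0) top-left  bias=+0
  edge (2, 0)→(8, 10): d=(6,10) right/bottom  bias=-1
  edge (8, 10)→(0, 0): d=(-8,-10) top-left  bias=+0
    (0,0)@(1, 1): e=[2,16,2] → █
    (1,0)@(3, 1): e=[2,-4,22] → ·
    (0,1)@(1, 3): e=[6,28,-14] → ·
    (1,1)@(3, 3): e=[6,8,6] → █
    (2,1)@(5, 3): e=[6,-12,26] → ·
    (1,2)@(3, 5): e=[10,20,-10] → ·
    (2,2)@(5, 5): e=[10,0,10] → ·  [on edge]
  covered (2 px):
    █ · · · · · · ·
    · █ · · · · · ·
    · · · · · · · ·
    · · · · · · · ·
    · · · · · · · ·
    · · · · · · · ·
T3:
  2·area = 93
  edge (13, 9)→(5, 12): d=(-8,3) right/bottom  bias=-1
  edge (5, 12)→(6, 0): d=(1,-12) top-left  bias=+0
  edge (6, 0)→(13, 9): d=(7,9) right/bottom  bias=-1
    (3,1)@(7, 3): e=[66,15,12] → █
    (4,1)@(9, 3): e=[60,39,-6] → ·
    (3,2)@(7, 5): e=[50,17,26] → █
    (4,2)@(9, 5): e=[44,41,8] → █
    (5,2)@(11, 5): e=[38,65,-10] → ·
    (3,3)@(7, 7): e=[34,19,40] → █
    (5,3)@(11, 7): e=[22,67,4] → █
    (6,3)@(13, 7): e=[16,91,-14] → ·
    (3,4)@(7, 9): e=[18,21,54] → █
    (6,4)@(13, 9): e=[0,93,0] → ·  [on edge]
    (3,5)@(7, 11): e=[2,23,68] → █
    (4,5)@(9, 11): e=[-4,47,50] → ·
  covered (10 px):
    · · · · · · · ·
    · · · █ · · · ·
    · · · █ █ · · ·
    · · · █ █ █ · ·
    · · · █ █ █ · ·
    · · · █ · · · ·

Result: "outside"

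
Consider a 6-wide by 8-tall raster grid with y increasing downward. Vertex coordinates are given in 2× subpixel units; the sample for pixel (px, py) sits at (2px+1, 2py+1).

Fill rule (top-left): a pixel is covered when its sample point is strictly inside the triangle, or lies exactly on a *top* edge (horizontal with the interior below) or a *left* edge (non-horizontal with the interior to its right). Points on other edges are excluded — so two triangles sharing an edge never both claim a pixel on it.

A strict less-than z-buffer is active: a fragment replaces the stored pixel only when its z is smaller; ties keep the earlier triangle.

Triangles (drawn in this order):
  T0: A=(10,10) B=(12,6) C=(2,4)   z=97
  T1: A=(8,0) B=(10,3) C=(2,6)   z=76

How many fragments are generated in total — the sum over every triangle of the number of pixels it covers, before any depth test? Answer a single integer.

T0:
  2·area = 44  (B↔C swapped to make it positive)
  edge (10, 10)→(2, 4): d=(-8,-6) top-left  bias=+0
  edge (2, 4)→(12, 6): d=(10,2) right/bottom  bias=-1
  edge (12, 6)→(10, 10): d=(-2,4) right/bottom  bias=-1
    (2,2)@(5, 5): e=[10,4,30] → X
    (3,2)@(7, 5): e=[22,0,22] → .  [on edge]
    (2,3)@(5, 7): e=[-6,24,26] → .
    (3,3)@(7, 7): e=[6,20,18] → X
    (4,3)@(9, 7): e=[18,16,10] → X
    (5,3)@(11, 7): e=[30,12,2] → X
    (3,4)@(7, 9): e=[-10,40,14] → .
    (4,4)@(9, 9): e=[2,36,6] → X
    (5,4)@(11, 9): e=[14,32,-2] → .
    (4,5)@(9, 11): e=[-14,56,2] → .
  covered (5 px):
    . . . . . .
    . . . . . .
    . . X . . .
    . . . X X X
    . . . . X .
    . . . . . .
    . . . . . .
    . . . . . .
T1:
  2·area = 30
  edge (8, 0)→(10, 3): d=(2,3) right/bottom  bias=-1
  edge (10, 3)→(2, 6): d=(-8,3) right/bottom  bias=-1
  edge (2, 6)→(8, 0): d=(6,-6) top-left  bias=+0
    (3,0)@(7, 1): e=[5,25,0] → X  [on edge]
    (4,0)@(9, 1): e=[-1,19,12] → .
    (2,1)@(5, 3): e=[15,15,0] → X  [on edge]
    (4,1)@(9, 3): e=[3,3,24] → X
    (5,1)@(11, 3): e=[-3,-3,36] → .
    (1,2)@(3, 5): e=[25,5,0] → X  [on edge]
    (2,2)@(5, 5): e=[19,-1,12] → .
    (3,2)@(7, 5): e=[13,-7,24] → .
    (4,2)@(9, 5): e=[7,-13,36] → .
    (0,3)@(1, 7): e=[35,-5,0] → .  [on edge]
    (1,3)@(3, 7): e=[29,-11,12] → .
  covered (5 px):
    . . . X . .
    . . X X X .
    . X . . . .
    . . . . . .
    . . . . . .
    . . . . . .
    . . . . . .
    . . . . . .

Final: 10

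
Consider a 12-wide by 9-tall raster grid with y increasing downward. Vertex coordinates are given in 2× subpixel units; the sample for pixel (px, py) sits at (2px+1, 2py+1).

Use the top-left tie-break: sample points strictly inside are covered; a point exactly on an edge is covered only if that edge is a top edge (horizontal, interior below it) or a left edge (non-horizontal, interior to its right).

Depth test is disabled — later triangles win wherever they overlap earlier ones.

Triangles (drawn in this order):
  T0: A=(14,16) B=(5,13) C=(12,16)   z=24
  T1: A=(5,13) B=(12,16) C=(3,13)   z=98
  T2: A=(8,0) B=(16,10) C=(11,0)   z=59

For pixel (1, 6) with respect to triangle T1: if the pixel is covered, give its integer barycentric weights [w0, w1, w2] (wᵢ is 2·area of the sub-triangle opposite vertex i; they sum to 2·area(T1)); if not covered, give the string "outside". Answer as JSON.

T0:
  2·area = 6  (B↔C swapped to make it positive)
  edge (14, 16)→(12, 16): d=(-2,0) right/bottom  bias=-1
  edge (12, 16)→(5, 13): d=(-7,-3) top-left  bias=+0
  edge (5, 13)→(14, 16): d=(9,3) right/bottom  bias=-1
    (2,6)@(5, 13): e=[6,0,0] → ·  [on edge]
    (5,7)@(11, 15): e=[2,4,0] → ·  [on edge]
    (8,8)@(17, 17): e=[-2,8,0] → ·  [on edge]
  covered (0 px):
    · · · · · · · · · · · ·
    · · · · · · · · · · · ·
    · · · · · · · · · · · ·
    · · · · · · · · · · · ·
    · · · · · · · · · · · ·
    · · · · · · · · · · · ·
    · · · · · · · · · · · ·
    · · · · · · · · · · · ·
    · · · · · · · · · · · ·
T1:
  2·area = 6
  edge (5, 13)→(12, 16): d=(7,3) right/bottom  bias=-1
  edge (12, 16)→(3, 13): d=(-9,-3) top-left  bias=+0
  edge (3, 13)→(5, 13): d=(2,0) top-left  bias=+0
    (0,6)@(1, 13): e=[12,-6,0] → ·  [on edge]
    (1,6)@(3, 13): e=[6,0,0] → █  [on edge]
    (2,6)@(5, 13): e=[0,6,0] → ·  [on edge]
    (3,6)@(7, 13): e=[-6,12,0] → ·  [on edge]
    (4,6)@(9, 13): e=[-12,18,0] → ·  [on edge]
    (5,6)@(11, 13): e=[-18,24,0] → ·  [on edge]
    (6,6)@(13, 13): e=[-24,30,0] → ·  [on edge]
    (7,6)@(15, 13): e=[-30,36,0] → ·  [on edge]
    (8,6)@(17, 13): e=[-36,42,0] → ·  [on edge]
    (9,6)@(19, 13): e=[-42,48,0] → ·  [on edge]
    (10,6)@(21, 13): e=[-48,54,0] → ·  [on edge]
    (11,6)@(23, 13): e=[-54,60,0] → ·  [on edge]
    (4,7)@(9, 15): e=[2,0,4] → █  [on edge]
    (7,8)@(15, 17): e=[-2,0,8] → ·  [on edge]
  covered (2 px):
    · · · · · · · · · · · ·
    · · · · · · · · · · · ·
    · · · · · · · · · · · ·
    · · · · · · · · · · · ·
    · · · · · · · · · · · ·
    · · · · · · · · · · · ·
    · █ · · · · · · · · · ·
    · · · · █ · · · · · · ·
    · · · · · · · · · · · ·
T2:
  2·area = 30  (B↔C swapped to make it positive)
  edge (8, 0)→(11, 0): d=(3,0) top-left  bias=+0
  edge (11, 0)→(16, 10): d=(5,10) right/bottom  bias=-1
  edge (16, 10)→(8, 0): d=(-8,-10) top-left  bias=+0
    (4,0)@(9, 1): e=[3,25,2] → █
    (5,0)@(11, 1): e=[3,5,22] → █
    (6,0)@(13, 1): e=[3,-15,42] → ·
    (4,1)@(9, 3): e=[9,35,-14] → ·
    (5,1)@(11, 3): e=[9,15,6] → █
    (6,1)@(13, 3): e=[9,-5,26] → ·
    (5,2)@(11, 5): e=[15,25,-10] → ·
    (6,2)@(13, 5): e=[15,5,10] → █
    (7,2)@(15, 5): e=[15,-15,30] → ·
    (6,3)@(13, 7): e=[21,15,-6] → ·
  covered (4 px):
    · · · · █ █ · · · · · ·
    · · · · · █ · · · · · ·
    · · · · · · █ · · · · ·
    · · · · · · · · · · · ·
    · · · · · · · · · · · ·
    · · · · · · · · · · · ·
    · · · · · · · · · · · ·
    · · · · · · · · · · · ·
    · · · · · · · · · · · ·

Answer: [0,0,6]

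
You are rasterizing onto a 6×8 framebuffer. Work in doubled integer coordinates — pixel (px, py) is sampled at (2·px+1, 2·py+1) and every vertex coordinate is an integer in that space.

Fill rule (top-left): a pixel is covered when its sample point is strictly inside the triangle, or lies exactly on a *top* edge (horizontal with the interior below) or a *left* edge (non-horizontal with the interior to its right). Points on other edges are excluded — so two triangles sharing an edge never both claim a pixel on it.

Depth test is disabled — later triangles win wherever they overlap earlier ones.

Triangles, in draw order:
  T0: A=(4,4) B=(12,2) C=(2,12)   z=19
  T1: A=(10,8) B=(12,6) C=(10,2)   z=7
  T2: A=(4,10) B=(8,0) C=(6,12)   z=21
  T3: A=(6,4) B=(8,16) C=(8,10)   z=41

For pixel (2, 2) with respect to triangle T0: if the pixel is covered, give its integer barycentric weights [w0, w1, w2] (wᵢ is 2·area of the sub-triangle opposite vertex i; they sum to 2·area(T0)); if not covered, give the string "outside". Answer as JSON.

T0:
  2·area = 60
  edge (4, 4)→(12, 2): d=(8,-2) top-left  bias=+0
  edge (12, 2)→(2, 12): d=(-10,10) right/bottom  bias=-1
  edge (2, 12)→(4, 4): d=(2,-8) top-left  bias=+0
    (4,1)@(9, 3): e=[2,20,38] → █
    (5,1)@(11, 3): e=[6,0,54] → ·  [on edge]
    (2,2)@(5, 5): e=[10,40,10] → █
    (3,2)@(7, 5): e=[14,20,26] → █
    (4,2)@(9, 5): e=[18,0,42] → ·  [on edge]
    (2,3)@(5, 7): e=[26,20,14] → █
    (3,3)@(7, 7): e=[30,0,30] → ·  [on edge]
    (1,4)@(3, 9): e=[38,20,2] → █
    (2,4)@(5, 9): e=[42,0,18] → ·  [on edge]
    (1,5)@(3, 11): e=[54,0,6] → ·  [on edge]
    (0,6)@(1, 13): e=[66,0,-6] → ·  [on edge]
  covered (5 px):
    · · · · · ·
    · · · · █ ·
    · · █ █ · ·
    · · █ · · ·
    · █ · · · ·
    · · · · · ·
    · · · · · ·
    · · · · · ·
T1:
  2·area = 12  (B↔C swapped to make it positive)
  edge (10, 8)→(10, 2): d=(0,-6) top-left  bias=+0
  edge (10, 2)→(12, 6): d=(2,4) right/bottom  bias=-1
  edge (12, 6)→(10, 8): d=(-2,2) right/bottom  bias=-1
    (5,2)@(11, 5): e=[6,2,4] → █
    (5,3)@(11, 7): e=[6,6,0] → ·  [on edge]
    (4,4)@(9, 9): e=[-6,18,0] → ·  [on edge]
    (3,5)@(7, 11): e=[-18,30,0] → ·  [on edge]
    (2,6)@(5, 13): e=[-30,42,0] → ·  [on edge]
    (1,7)@(3, 15): e=[-42,54,0] → ·  [on edge]
  covered (1 px):
    · · · · · ·
    · · · · · ·
    · · · · · █
    · · · · · ·
    · · · · · ·
    · · · · · ·
    · · · · · ·
    · · · · · ·
T2:
  2·area = 28
  edge (4, 10)→(8, 0): d=(4,-10) top-left  bias=+0
  edge (8, 0)→(6, 12): d=(-2,12) right/bottom  bias=-1
  edge (6, 12)→(4, 10): d=(-2,-2) top-left  bias=+0
    (3,1)@(7, 3): e=[2,6,20] → █
    (4,1)@(9, 3): e=[22,-18,24] → ·
    (3,2)@(7, 5): e=[10,2,16] → █
    (4,2)@(9, 5): e=[30,-22,20] → ·
    (0,3)@(1, 7): e=[-42,70,0] → ·  [on edge]
    (3,3)@(7, 7): e=[18,-2,12] → ·
    (1,4)@(3, 9): e=[-14,42,0] → ·  [on edge]
    (2,4)@(5, 9): e=[6,18,4] → █
    (3,4)@(7, 9): e=[26,-6,8] → ·
    (2,5)@(5, 11): e=[14,14,0] → █  [on edge]
    (3,5)@(7, 11): e=[34,-10,4] → ·
    (2,6)@(5, 13): e=[22,10,-4] → ·
    (3,6)@(7, 13): e=[42,-14,0] → ·  [on edge]
    (4,7)@(9, 15): e=[70,-42,0] → ·  [on edge]
  covered (4 px):
    · · · · · ·
    · · · █ · ·
    · · · █ · ·
    · · · · · ·
    · · █ · · ·
    · · █ · · ·
    · · · · · ·
    · · · · · ·
T3:
  2·area = 12  (B↔C swapped to make it positive)
  edge (6, 4)→(8, 10): d=(2,6) right/bottom  bias=-1
  edge (8, 10)→(8, 16): d=(0,6) right/bottom  bias=-1
  edge (8, 16)→(6, 4): d=(-2,-12) top-left  bias=+0
    (2,0)@(5, 1): e=[0,18,-6] → ·  [on edge]
    (3,3)@(7, 7): e=[0,6,6] → ·  [on edge]
    (3,4)@(7, 9): e=[4,6,2] → █
    (4,4)@(9, 9): e=[-8,-6,26] → ·
    (3,5)@(7, 11): e=[8,6,-2] → ·
    (4,6)@(9, 13): e=[0,-6,18] → ·  [on edge]
  covered (1 px):
    · · · · · ·
    · · · · · ·
    · · · · · ·
    · · · · · ·
    · · · █ · ·
    · · · · · ·
    · · · · · ·
    · · · · · ·

Result: [40,10,10]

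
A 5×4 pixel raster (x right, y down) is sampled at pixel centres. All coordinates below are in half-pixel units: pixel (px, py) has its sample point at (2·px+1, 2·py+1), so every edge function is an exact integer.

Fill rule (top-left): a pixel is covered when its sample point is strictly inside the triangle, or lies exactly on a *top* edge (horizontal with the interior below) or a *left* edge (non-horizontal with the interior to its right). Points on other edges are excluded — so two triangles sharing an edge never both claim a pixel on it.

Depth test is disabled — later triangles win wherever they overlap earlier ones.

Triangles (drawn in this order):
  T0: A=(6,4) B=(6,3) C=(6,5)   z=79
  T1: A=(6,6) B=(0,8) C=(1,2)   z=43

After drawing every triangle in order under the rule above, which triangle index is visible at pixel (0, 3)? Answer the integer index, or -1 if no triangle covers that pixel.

T0:
  degenerate (2·area = 0) — covers nothing
T1:
  2·area = 34
  edge (6, 6)→(0, 8): d=(-6,2) right/bottom  bias=-1
  edge (0, 8)→(1, 2): d=(1,-6) top-left  bias=+0
  edge (1, 2)→(6, 6): d=(5,4) right/bottom  bias=-1
    (0,1)@(1, 3): e=[28,1,5] → #
    (1,1)@(3, 3): e=[24,13,-3] → ·
    (0,2)@(1, 5): e=[16,3,15] → #
    (1,2)@(3, 5): e=[12,15,7] → #
    (2,2)@(5, 5): e=[8,27,-1] → ·
    (4,2)@(9, 5): e=[0,51,-17] → ·  [on edge]
    (0,3)@(1, 7): e=[4,5,25] → #
    (1,3)@(3, 7): e=[0,17,17] → ·  [on edge]
  covered (4 px):
    · · · · ·
    # · · · ·
    # # · · ·
    # · · · ·

Z-buffer (winner per pixel, '.' = empty):
  . . . . .
  1 . . . .
  1 1 . . .
  1 . . . .

Final: 1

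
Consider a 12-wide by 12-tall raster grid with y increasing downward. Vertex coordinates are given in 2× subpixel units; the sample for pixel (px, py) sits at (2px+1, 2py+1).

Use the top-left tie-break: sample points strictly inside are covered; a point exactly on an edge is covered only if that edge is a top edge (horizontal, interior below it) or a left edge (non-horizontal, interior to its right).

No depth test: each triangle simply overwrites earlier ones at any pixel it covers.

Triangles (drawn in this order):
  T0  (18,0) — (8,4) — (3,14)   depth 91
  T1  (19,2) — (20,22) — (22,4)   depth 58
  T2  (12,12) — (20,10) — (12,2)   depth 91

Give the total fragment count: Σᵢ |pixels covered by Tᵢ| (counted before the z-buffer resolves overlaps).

T0:
  2·area = 80  (B↔C swapped to make it positive)
  edge (18, 0)→(3, 14): d=(-15,14) right/bottom  bias=-1
  edge (3, 14)→(8, 4): d=(5,-10) top-left  bias=+0
  edge (8, 4)→(18, 0): d=(10,-4) top-left  bias=+0
    (5,1)@(11, 3): e=[53,25,2] → #
    (6,1)@(13, 3): e=[25,45,10] → #
    (7,1)@(15, 3): e=[-3,65,18] → ·
    (4,2)@(9, 5): e=[51,15,14] → #
    (6,2)@(13, 5): e=[-5,55,30] → ·
    (3,3)@(7, 7): e=[49,5,26] → #
    (5,3)@(11, 7): e=[-7,45,42] → ·
    (3,4)@(7, 9): e=[19,15,46] → #
    (4,4)@(9, 9): e=[-9,35,54] → ·
    (2,5)@(5, 11): e=[17,5,58] → #
    (3,5)@(7, 11): e=[-11,25,66] → ·
    (2,6)@(5, 13): e=[-13,15,78] → ·
  covered (8 px):
    · · · · · · · · · · · ·
    · · · · · # # · · · · ·
    · · · · # # · · · · · ·
    · · · # # · · · · · · ·
    · · · # · · · · · · · ·
    · · # · · · · · · · · ·
    · · · · · · · · · · · ·
    · · · · · · · · · · · ·
    · · · · · · · · · · · ·
    · · · · · · · · · · · ·
    · · · · · · · · · · · ·
    · · · · · · · · · · · ·
T1:
  2·area = 58  (B↔C swapped to make it positive)
  edge (19, 2)→(22, 4): d=(3,2) right/bottom  bias=-1
  edge (22, 4)→(20, 22): d=(-2,18) right/bottom  bias=-1
  edge (20, 22)→(19, 2): d=(-1,-20) top-left  bias=+0
    (10,2)@(21, 5): e=[5,16,37] → #
    (11,2)@(23, 5): e=[1,-20,77] → ·
    (10,3)@(21, 7): e=[11,12,35] → #
    (11,3)@(23, 7): e=[7,-24,75] → ·
    (10,4)@(21, 9): e=[17,8,33] → #
    (11,4)@(23, 9): e=[13,-28,73] → ·
    (10,5)@(21, 11): e=[23,4,31] → #
    (11,5)@(23, 11): e=[19,-32,71] → ·
    (10,6)@(21, 13): e=[29,0,29] → ·  [on edge]
  covered (4 px):
    · · · · · · · · · · · ·
    · · · · · · · · · · · ·
    · · · · · · · · · · # ·
    · · · · · · · · · · # ·
    · · · · · · · · · · # ·
    · · · · · · · · · · # ·
    · · · · · · · · · · · ·
    · · · · · · · · · · · ·
    · · · · · · · · · · · ·
    · · · · · · · · · · · ·
    · · · · · · · · · · · ·
    · · · · · · · · · · · ·
T2:
  2·area = 80  (B↔C swapped to make it positive)
  edge (12, 12)→(12, 2): d=(0,-10) top-left  bias=+0
  edge (12, 2)→(20, 10): d=(8,8) right/bottom  bias=-1
  edge (20, 10)→(12, 12): d=(-8,2) right/bottom  bias=-1
    (5,0)@(11, 1): e=[-10,0,90] → ·  [on edge]
    (6,1)@(13, 3): e=[10,0,70] → ·  [on edge]
    (6,2)@(13, 5): e=[10,16,54] → #
    (7,2)@(15, 5): e=[30,0,50] → ·  [on edge]
    (6,3)@(13, 7): e=[10,32,38] → #
    (7,3)@(15, 7): e=[30,16,34] → #
    (8,3)@(17, 7): e=[50,0,30] → ·  [on edge]
    (6,4)@(13, 9): e=[10,48,22] → #
    (8,4)@(17, 9): e=[50,16,14] → #
    (9,4)@(19, 9): e=[70,0,10] → ·  [on edge]
    (6,5)@(13, 11): e=[10,64,6] → #
    (8,5)@(17, 11): e=[50,32,-2] → ·
    (10,5)@(21, 11): e=[90,0,-10] → ·  [on edge]
    (11,6)@(23, 13): e=[110,0,-30] → ·  [on edge]
  covered (8 px):
    · · · · · · · · · · · ·
    · · · · · · · · · · · ·
    · · · · · · # · · · · ·
    · · · · · · # # · · · ·
    · · · · · · # # # · · ·
    · · · · · · # # · · · ·
    · · · · · · · · · · · ·
    · · · · · · · · · · · ·
    · · · · · · · · · · · ·
    · · · · · · · · · · · ·
    · · · · · · · · · · · ·
    · · · · · · · · · · · ·

Result: 20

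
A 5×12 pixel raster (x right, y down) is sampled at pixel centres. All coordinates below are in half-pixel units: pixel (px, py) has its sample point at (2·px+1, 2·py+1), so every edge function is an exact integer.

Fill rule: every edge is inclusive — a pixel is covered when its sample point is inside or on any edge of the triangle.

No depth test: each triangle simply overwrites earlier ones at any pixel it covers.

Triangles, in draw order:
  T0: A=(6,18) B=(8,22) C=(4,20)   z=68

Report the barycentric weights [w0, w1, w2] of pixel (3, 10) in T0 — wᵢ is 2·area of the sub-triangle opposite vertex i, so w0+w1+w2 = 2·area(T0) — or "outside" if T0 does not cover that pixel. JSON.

T0:
  2·area = 12
  edge (6, 18)→(8, 22): d=(2,4) inclusive
  edge (8, 22)→(4, 20): d=(-4,-2) inclusive
  edge (4, 20)→(6, 18): d=(2,-2) inclusive
    (4,7)@(9, 15): e=[-18,30,0] → .  [on edge]
    (3,8)@(7, 17): e=[-6,18,0] → .  [on edge]
    (2,9)@(5, 19): e=[6,6,0] → X  [on edge]
    (3,9)@(7, 19): e=[-2,10,4] → .
    (1,10)@(3, 21): e=[18,-6,0] → .  [on edge]
    (2,10)@(5, 21): e=[10,-2,4] → .
    (3,10)@(7, 21): e=[2,2,8] → X
    (4,10)@(9, 21): e=[-6,6,12] → .
    (0,11)@(1, 23): e=[30,-18,0] → .  [on edge]
    (3,11)@(7, 23): e=[6,-6,12] → .
  covered (2 px):
    . . . . .
    . . . . .
    . . . . .
    . . . . .
    . . . . .
    . . . . .
    . . . . .
    . . . . .
    . . . . .
    . . X . .
    . . . X .
    . . . . .

Answer: [2,8,2]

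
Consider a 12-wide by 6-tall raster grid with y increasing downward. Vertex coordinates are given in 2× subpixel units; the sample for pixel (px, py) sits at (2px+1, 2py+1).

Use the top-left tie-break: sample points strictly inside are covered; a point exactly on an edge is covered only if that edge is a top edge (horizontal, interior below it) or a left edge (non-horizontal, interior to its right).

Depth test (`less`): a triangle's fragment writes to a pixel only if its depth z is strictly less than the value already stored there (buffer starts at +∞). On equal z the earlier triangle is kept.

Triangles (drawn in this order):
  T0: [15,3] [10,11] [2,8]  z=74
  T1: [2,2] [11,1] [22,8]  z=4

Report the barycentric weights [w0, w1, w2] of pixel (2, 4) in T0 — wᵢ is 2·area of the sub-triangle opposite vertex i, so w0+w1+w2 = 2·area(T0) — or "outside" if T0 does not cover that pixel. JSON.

T0:
  2·area = 79
  edge (15, 3)→(10, 11): d=(-5,8) right/bottom  bias=-1
  edge (10, 11)→(2, 8): d=(-8,-3) top-left  bias=+0
  edge (2, 8)→(15, 3): d=(13,-5) top-left  bias=+0
    (7,1)@(15, 3): e=[0,79,0] → ·  [on edge]
    (5,2)@(11, 5): e=[22,51,6] → #
    (6,2)@(13, 5): e=[6,57,16] → #
    (7,2)@(15, 5): e=[-10,63,26] → ·
    (2,3)@(5, 7): e=[60,17,2] → #
    (3,3)@(7, 7): e=[44,23,12] → #
    (4,3)@(9, 7): e=[28,29,22] → #
    (6,3)@(13, 7): e=[-4,41,42] → ·
    (2,4)@(5, 9): e=[50,1,28] → #
    (6,4)@(13, 9): e=[-14,25,68] → ·
    (2,5)@(5, 11): e=[40,-15,54] → ·
    (3,5)@(7, 11): e=[24,-9,64] → ·
  covered (10 px):
    · · · · · · · · · · · ·
    · · · · · · · · · · · ·
    · · · · · # # · · · · ·
    · · # # # # · · · · · ·
    · · # # # # · · · · · ·
    · · · · · · · · · · · ·
T1:
  2·area = 74
  edge (2, 2)→(11, 1): d=(9,-1) top-left  bias=+0
  edge (11, 1)→(22, 8): d=(11,7) right/bottom  bias=-1
  edge (22, 8)→(2, 2): d=(-20,-6) top-left  bias=+0
    (5,0)@(11, 1): e=[0,0,74] → ·  [on edge]
    (3,1)@(7, 3): e=[14,50,10] → #
    (4,1)@(9, 3): e=[16,36,22] → #
    (5,1)@(11, 3): e=[18,22,34] → #
    (6,1)@(13, 3): e=[20,8,46] → #
    (7,1)@(15, 3): e=[22,-6,58] → ·
    (3,2)@(7, 5): e=[32,72,-30] → ·
    (4,2)@(9, 5): e=[34,58,-18] → ·
    (5,2)@(11, 5): e=[36,44,-6] → ·
    (6,2)@(13, 5): e=[38,30,6] → #
    (7,2)@(15, 5): e=[40,16,18] → #
    (8,2)@(17, 5): e=[42,2,30] → #
  covered (8 px):
    · · · · · · · · · · · ·
    · · · # # # # · · · · ·
    · · · · · · # # # · · ·
    · · · · · · · · · # · ·
    · · · · · · · · · · · ·
    · · · · · · · · · · · ·

Final: [1,28,50]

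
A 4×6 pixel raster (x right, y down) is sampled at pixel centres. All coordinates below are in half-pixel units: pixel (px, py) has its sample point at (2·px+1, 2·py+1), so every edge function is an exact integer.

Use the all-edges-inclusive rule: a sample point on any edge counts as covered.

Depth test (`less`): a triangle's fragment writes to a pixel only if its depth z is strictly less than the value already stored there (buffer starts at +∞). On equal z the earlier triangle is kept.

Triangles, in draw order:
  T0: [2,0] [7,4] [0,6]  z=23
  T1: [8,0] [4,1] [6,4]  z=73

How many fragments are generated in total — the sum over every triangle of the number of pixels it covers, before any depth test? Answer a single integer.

T0:
  2·area = 38
  edge (2, 0)→(7, 4): d=(5,4) inclusive
  edge (7, 4)→(0, 6): d=(-7,2) inclusive
  edge (0, 6)→(2, 0): d=(2,-6) inclusive
    (1,0)@(3, 1): e=[1,29,8] → █
    (2,0)@(5, 1): e=[-7,25,20] → ·
    (0,1)@(1, 3): e=[19,19,0] → █  [on edge]
    (2,1)@(5, 3): e=[3,11,24] → █
    (3,1)@(7, 3): e=[-5,7,36] → ·
    (0,2)@(1, 5): e=[29,5,4] → █
    (2,2)@(5, 5): e=[13,-3,28] → ·
    (0,3)@(1, 7): e=[39,-9,8] → ·
    (1,3)@(3, 7): e=[31,-13,20] → ·
  covered (6 px):
    · █ · ·
    █ █ █ ·
    █ █ · ·
    · · · ·
    · · · ·
    · · · ·
T1:
  2·area = 14  (B↔C swapped to make it positive)
  edge (8, 0)→(6, 4): d=(-2,4) inclusive
  edge (6, 4)→(4, 1): d=(-2,-3) inclusive
  edge (4, 1)→(8, 0): d=(4,-1) inclusive
    (2,0)@(5, 1): e=[10,3,1] → █
    (3,0)@(7, 1): e=[2,9,3] → █
    (2,1)@(5, 3): e=[6,-1,9] → ·
    (3,1)@(7, 3): e=[-2,5,11] → ·
  covered (2 px):
    · · █ █
    · · · ·
    · · · ·
    · · · ·
    · · · ·
    · · · ·

Answer: 8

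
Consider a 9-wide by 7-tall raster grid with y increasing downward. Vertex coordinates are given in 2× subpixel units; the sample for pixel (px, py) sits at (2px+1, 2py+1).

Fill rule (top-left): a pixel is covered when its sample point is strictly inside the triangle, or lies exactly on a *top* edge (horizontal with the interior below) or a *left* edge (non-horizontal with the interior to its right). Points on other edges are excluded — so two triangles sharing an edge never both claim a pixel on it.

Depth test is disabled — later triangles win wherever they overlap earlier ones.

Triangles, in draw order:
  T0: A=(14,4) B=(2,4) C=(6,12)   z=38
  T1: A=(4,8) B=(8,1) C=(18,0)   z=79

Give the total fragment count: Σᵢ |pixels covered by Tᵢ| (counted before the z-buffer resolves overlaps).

T0:
  2·area = 96  (B↔C swapped to make it positive)
  edge (14, 4)→(6, 12): d=(-8,8) right/bottom  bias=-1
  edge (6, 12)→(2, 4): d=(-4,-8) top-left  bias=+0
  edge (2, 4)→(14, 4): d=(12,0) top-left  bias=+0
    (8,0)@(17, 1): e=[0,132,-36] → ·  [on edge]
    (7,1)@(15, 3): e=[0,108,-12] → ·  [on edge]
    (1,2)@(3, 5): e=[80,4,12] → █
    (2,2)@(5, 5): e=[64,20,12] → █
    (3,2)@(7, 5): e=[48,36,12] → █
    (4,2)@(9, 5): e=[32,52,12] → █
    (5,2)@(11, 5): e=[16,68,12] → █
    (6,2)@(13, 5): e=[0,84,12] → ·  [on edge]
    (1,3)@(3, 7): e=[64,-4,36] → ·
    (2,3)@(5, 7): e=[48,12,36] → █
    (5,3)@(11, 7): e=[0,60,36] → ·  [on edge]
    (2,4)@(5, 9): e=[32,4,60] → █
    (4,4)@(9, 9): e=[0,36,60] → ·  [on edge]
    (3,5)@(7, 11): e=[0,12,84] → ·  [on edge]
    (2,6)@(5, 13): e=[0,-12,108] → ·  [on edge]
  covered (10 px):
    · · · · · · · · ·
    · · · · · · · · ·
    · █ █ █ █ █ · · ·
    · · █ █ █ · · · ·
    · · █ █ · · · · ·
    · · · · · · · · ·
    · · · · · · · · ·
T1:
  2·area = 66
  edge (4, 8)→(8, 1): d=(4,-7) top-left  bias=+0
  edge (8, 1)→(18, 0): d=(10,-1) top-left  bias=+0
  edge (18, 0)→(4, 8): d=(-14,8) right/bottom  bias=-1
    (4,0)@(9, 1): e=[7,1,58] → █
    (5,0)@(11, 1): e=[21,3,42] → █
    (6,0)@(13, 1): e=[35,5,26] → █
    (7,0)@(15, 1): e=[49,7,10] → █
    (8,0)@(17, 1): e=[63,9,-6] → ·
    (3,1)@(7, 3): e=[1,19,46] → █
    (6,1)@(13, 3): e=[43,25,-2] → ·
    (7,1)@(15, 3): e=[57,27,-18] → ·
    (3,2)@(7, 5): e=[9,39,18] → █
    (5,2)@(11, 5): e=[37,43,-14] → ·
    (2,3)@(5, 7): e=[3,57,6] → █
    (3,3)@(7, 7): e=[17,59,-10] → ·
  covered (10 px):
    · · · · █ █ █ █ ·
    · · · █ █ █ · · ·
    · · · █ █ · · · ·
    · · █ · · · · · ·
    · · · · · · · · ·
    · · · · · · · · ·
    · · · · · · · · ·

Final: 20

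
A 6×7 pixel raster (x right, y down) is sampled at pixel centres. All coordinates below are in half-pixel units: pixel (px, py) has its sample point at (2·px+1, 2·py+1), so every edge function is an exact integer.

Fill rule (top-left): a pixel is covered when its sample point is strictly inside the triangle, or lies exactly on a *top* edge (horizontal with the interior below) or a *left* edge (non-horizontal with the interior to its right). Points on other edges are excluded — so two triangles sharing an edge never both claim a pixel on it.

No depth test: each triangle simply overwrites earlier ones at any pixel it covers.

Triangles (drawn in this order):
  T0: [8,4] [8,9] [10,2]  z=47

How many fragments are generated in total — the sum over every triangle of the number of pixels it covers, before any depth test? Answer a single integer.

T0:
  2·area = 10  (B↔C swapped to make it positive)
  edge (8, 4)→(10, 2): d=(2,-2) top-left  bias=+0
  edge (10, 2)→(8, 9): d=(-2,7) right/bottom  bias=-1
  edge (8, 9)→(8, 4): d=(0,-5) top-left  bias=+0
    (5,0)@(11, 1): e=[0,-5,15] → ·  [on edge]
    (4,1)@(9, 3): e=[0,5,5] → █  [on edge]
    (5,1)@(11, 3): e=[4,-9,15] → ·
    (3,2)@(7, 5): e=[0,15,-5] → ·  [on edge]
    (4,2)@(9, 5): e=[4,1,5] → █
    (5,2)@(11, 5): e=[8,-13,15] → ·
    (2,3)@(5, 7): e=[0,25,-15] → ·  [on edge]
    (4,3)@(9, 7): e=[8,-3,5] → ·
    (1,4)@(3, 9): e=[0,35,-25] → ·  [on edge]
    (0,5)@(1, 11): e=[0,45,-35] → ·  [on edge]
  covered (2 px):
    · · · · · ·
    · · · · █ ·
    · · · · █ ·
    · · · · · ·
    · · · · · ·
    · · · · · ·
    · · · · · ·

Final: 2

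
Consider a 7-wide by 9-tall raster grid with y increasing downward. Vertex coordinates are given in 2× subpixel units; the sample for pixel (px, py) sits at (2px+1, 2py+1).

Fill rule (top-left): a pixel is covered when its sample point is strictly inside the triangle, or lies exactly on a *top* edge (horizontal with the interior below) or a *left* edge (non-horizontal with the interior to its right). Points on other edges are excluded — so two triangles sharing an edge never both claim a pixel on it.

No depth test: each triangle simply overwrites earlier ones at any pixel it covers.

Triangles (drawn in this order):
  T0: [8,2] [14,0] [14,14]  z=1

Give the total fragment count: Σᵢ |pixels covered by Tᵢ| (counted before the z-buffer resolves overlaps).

T0:
  2·area = 84
  edge (8, 2)→(14, 0): d=(6,-2) top-left  bias=+0
  edge (14, 0)→(14, 14): d=(0,14) right/bottom  bias=-1
  edge (14, 14)→(8, 2): d=(-6,-12) top-left  bias=+0
    (5,0)@(11, 1): e=[0,42,42] → #  [on edge]
    (6,0)@(13, 1): e=[4,14,66] → #
    (2,1)@(5, 3): e=[0,126,-42] → ·  [on edge]
    (4,1)@(9, 3): e=[8,70,6] → #
    (4,2)@(9, 5): e=[20,70,-6] → ·
    (5,2)@(11, 5): e=[24,42,18] → #
    (5,3)@(11, 7): e=[36,42,6] → #
    (5,4)@(11, 9): e=[48,42,-6] → ·
    (6,4)@(13, 9): e=[52,14,18] → #
    (6,5)@(13, 11): e=[64,14,6] → #
    (6,6)@(13, 13): e=[76,14,-6] → ·
  covered (11 px):
    · · · · · # #
    · · · · # # #
    · · · · · # #
    · · · · · # #
    · · · · · · #
    · · · · · · #
    · · · · · · ·
    · · · · · · ·
    · · · · · · ·

Final: 11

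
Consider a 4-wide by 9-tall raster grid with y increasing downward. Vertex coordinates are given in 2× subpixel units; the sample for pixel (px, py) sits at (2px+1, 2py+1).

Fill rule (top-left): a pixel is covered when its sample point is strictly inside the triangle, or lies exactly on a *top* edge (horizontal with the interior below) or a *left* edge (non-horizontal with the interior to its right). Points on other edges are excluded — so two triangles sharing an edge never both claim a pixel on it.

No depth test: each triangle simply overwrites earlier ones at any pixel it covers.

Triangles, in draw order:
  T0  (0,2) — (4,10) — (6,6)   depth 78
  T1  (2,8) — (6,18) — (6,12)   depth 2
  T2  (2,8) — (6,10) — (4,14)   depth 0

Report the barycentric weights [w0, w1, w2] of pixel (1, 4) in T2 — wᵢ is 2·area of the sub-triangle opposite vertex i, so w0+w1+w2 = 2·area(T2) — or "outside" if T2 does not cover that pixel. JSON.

T0:
  2·area = 32  (B↔C swapped to make it positive)
  edge (0, 2)→(6, 6): d=(6,4) right/bottom  bias=-1
  edge (6, 6)→(4, 10): d=(-2,4) right/bottom  bias=-1
  edge (4, 10)→(0, 2): d=(-4,-8) top-left  bias=+0
    (0,1)@(1, 3): e=[2,26,4] → #
    (1,1)@(3, 3): e=[-6,18,20] → ·
    (0,2)@(1, 5): e=[14,22,-4] → ·
    (1,2)@(3, 5): e=[6,14,12] → #
    (2,2)@(5, 5): e=[-2,6,28] → ·
    (1,3)@(3, 7): e=[18,10,4] → #
    (2,3)@(5, 7): e=[10,2,20] → #
    (3,3)@(7, 7): e=[2,-6,36] → ·
    (1,4)@(3, 9): e=[30,6,-4] → ·
    (2,4)@(5, 9): e=[22,-2,12] → ·
  covered (4 px):
    · · · ·
    # · · ·
    · # · ·
    · # # ·
    · · · ·
    · · · ·
    · · · ·
    · · · ·
    · · · ·
T1:
  2·area = 24  (B↔C swapped to make it positive)
  edge (2, 8)→(6, 12): d=(4,4) right/bottom  bias=-1
  edge (6, 12)→(6, 18): d=(0,6) right/bottom  bias=-1
  edge (6, 18)→(2, 8): d=(-4,-10) top-left  bias=+0
    (0,3)@(1, 7): e=[0,30,-6] → ·  [on edge]
    (1,4)@(3, 9): e=[0,18,6] → ·  [on edge]
    (2,5)@(5, 11): e=[0,6,18] → ·  [on edge]
    (2,6)@(5, 13): e=[8,6,10] → #
    (3,6)@(7, 13): e=[0,-6,30] → ·  [on edge]
    (2,7)@(5, 15): e=[16,6,2] → #
    (3,7)@(7, 15): e=[8,-6,22] → ·
    (2,8)@(5, 17): e=[24,6,-6] → ·
  covered (2 px):
    · · · ·
    · · · ·
    · · · ·
    · · · ·
    · · · ·
    · · · ·
    · · # ·
    · · # ·
    · · · ·
T2:
  2·area = 20
  edge (2, 8)→(6, 10): d=(4,2) right/bottom  bias=-1
  edge (6, 10)→(4, 14): d=(-2,4) right/bottom  bias=-1
  edge (4, 14)→(2, 8): d=(-2,-6) top-left  bias=+0
    (0,2)@(1, 5): e=[-10,30,0] → ·  [on edge]
    (1,4)@(3, 9): e=[2,14,4] → #
    (2,4)@(5, 9): e=[-2,6,16] → ·
    (1,5)@(3, 11): e=[10,10,0] → #  [on edge]
    (2,5)@(5, 11): e=[6,2,12] → #
    (3,5)@(7, 11): e=[2,-6,24] → ·
    (1,6)@(3, 13): e=[18,6,-4] → ·
    (2,6)@(5, 13): e=[14,-2,8] → ·
    (2,8)@(5, 17): e=[30,-10,0] → ·  [on edge]
  covered (3 px):
    · · · ·
    · · · ·
    · · · ·
    · · · ·
    · # · ·
    · # # ·
    · · · ·
    · · · ·
    · · · ·

Answer: [14,4,2]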